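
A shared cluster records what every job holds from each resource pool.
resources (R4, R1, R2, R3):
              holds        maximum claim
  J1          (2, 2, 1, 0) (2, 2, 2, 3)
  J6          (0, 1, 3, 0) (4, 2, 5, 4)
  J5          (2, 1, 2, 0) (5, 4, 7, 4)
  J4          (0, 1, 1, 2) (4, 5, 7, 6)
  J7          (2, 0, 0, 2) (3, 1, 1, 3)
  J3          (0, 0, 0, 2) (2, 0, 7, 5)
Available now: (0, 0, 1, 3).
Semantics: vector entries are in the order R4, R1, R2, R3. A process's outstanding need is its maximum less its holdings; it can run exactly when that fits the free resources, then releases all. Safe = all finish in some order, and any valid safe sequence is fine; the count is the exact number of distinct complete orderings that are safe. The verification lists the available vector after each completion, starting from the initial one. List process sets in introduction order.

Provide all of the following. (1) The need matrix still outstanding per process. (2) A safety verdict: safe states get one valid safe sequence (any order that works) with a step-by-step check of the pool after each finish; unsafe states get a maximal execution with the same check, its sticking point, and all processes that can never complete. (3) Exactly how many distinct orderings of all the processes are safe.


(1) Outstanding need per process (order R4, R1, R2, R3):
  J1: (0, 0, 1, 3)
  J6: (4, 1, 2, 4)
  J5: (3, 3, 5, 4)
  J4: (4, 4, 6, 4)
  J7: (1, 1, 1, 1)
  J3: (2, 0, 7, 3)
(2) SAFE — a valid safe sequence is J1, J7, J6, J5, J3, J4.
Key observation: the first exact fit in this order is J1 — it needs (0, 0, 1, 3) with (0, 0, 1, 3) free, meeting a requested resource to the last unit.
Check, step by step:
  pool = (0, 0, 1, 3)
  run J1 (needs (0, 0, 1, 3), free (0, 0, 1, 3)); after release of (2, 2, 1, 0) the pool is (2, 2, 2, 3)
  run J7 (needs (1, 1, 1, 1), free (2, 2, 2, 3)); after release of (2, 0, 0, 2) the pool is (4, 2, 2, 5)
  run J6 (needs (4, 1, 2, 4), free (4, 2, 2, 5)); after release of (0, 1, 3, 0) the pool is (4, 3, 5, 5)
  run J5 (needs (3, 3, 5, 4), free (4, 3, 5, 5)); after release of (2, 1, 2, 0) the pool is (6, 4, 7, 5)
  run J3 (needs (2, 0, 7, 3), free (6, 4, 7, 5)); after release of (0, 0, 0, 2) the pool is (6, 4, 7, 7)
  run J4 (needs (4, 4, 6, 4), free (6, 4, 7, 7)); after release of (0, 1, 1, 2) the pool is (6, 5, 8, 9)
(3) The exact count: 2 of the possible complete orderings are safe sequences.


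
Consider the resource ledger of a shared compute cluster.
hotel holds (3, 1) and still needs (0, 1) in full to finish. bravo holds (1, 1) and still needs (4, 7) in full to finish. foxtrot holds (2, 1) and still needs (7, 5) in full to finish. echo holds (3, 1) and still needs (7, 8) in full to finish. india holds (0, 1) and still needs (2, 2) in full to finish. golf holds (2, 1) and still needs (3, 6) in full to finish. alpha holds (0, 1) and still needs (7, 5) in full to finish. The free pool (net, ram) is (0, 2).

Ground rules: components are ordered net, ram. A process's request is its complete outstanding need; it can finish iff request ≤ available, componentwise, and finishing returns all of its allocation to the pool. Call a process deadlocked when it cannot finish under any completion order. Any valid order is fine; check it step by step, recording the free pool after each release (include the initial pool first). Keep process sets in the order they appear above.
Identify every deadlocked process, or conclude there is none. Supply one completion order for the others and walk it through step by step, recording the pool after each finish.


Deadlocked: bravo, foxtrot, echo, golf and alpha.
Key observation: ram is the bottleneck — with hotel, india done the pool holds (3, 4), short of every remaining need.
A valid finishing order for the others: hotel, india. Step-by-step check:
  pool = (0, 2)
  hotel: need (0, 1) fits (0, 2); releases (3, 1), pool now (3, 3)
  india: need (2, 2) fits (3, 3); releases (0, 1), pool now (3, 4)
The blocked processes can never fit:
  blocked: bravo wants (4, 7), pool (3, 4) — not enough net and ram
  blocked: foxtrot wants (7, 5), pool (3, 4) — not enough net and ram
  blocked: echo wants (7, 8), pool (3, 4) — not enough net and ram
  blocked: golf wants (3, 6), pool (3, 4) — not enough ram
  blocked: alpha wants (7, 5), pool (3, 4) — not enough net and ram


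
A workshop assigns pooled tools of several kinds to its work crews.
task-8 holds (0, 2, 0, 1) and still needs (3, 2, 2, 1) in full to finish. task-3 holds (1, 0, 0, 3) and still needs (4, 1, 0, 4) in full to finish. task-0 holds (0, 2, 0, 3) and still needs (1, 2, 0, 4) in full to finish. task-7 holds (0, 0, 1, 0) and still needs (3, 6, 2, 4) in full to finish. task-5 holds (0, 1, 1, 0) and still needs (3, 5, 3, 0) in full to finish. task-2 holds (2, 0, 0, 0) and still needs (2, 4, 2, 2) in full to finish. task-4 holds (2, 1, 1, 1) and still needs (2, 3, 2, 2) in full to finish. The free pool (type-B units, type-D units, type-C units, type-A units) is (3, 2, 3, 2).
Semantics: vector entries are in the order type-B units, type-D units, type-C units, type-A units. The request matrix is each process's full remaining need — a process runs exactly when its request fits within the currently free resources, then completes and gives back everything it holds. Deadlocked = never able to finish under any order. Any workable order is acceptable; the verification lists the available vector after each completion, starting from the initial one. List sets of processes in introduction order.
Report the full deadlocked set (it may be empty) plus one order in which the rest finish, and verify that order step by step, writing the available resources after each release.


No process is deadlocked.
Key observation: task-8 leads a chain of completions in which each release enables another process.
A valid finishing order for the others: task-8, task-4, task-0, task-3, task-2, task-7, task-5. Verifying each step:
  pool = (3, 2, 3, 2)
  task-8 needs (3, 2, 2, 1) <= (3, 2, 3, 2) -> finishes; pool += (0, 2, 0, 1) = (3, 4, 3, 3)
  task-4 needs (2, 3, 2, 2) <= (3, 4, 3, 3) -> finishes; pool += (2, 1, 1, 1) = (5, 5, 4, 4)
  task-0 needs (1, 2, 0, 4) <= (5, 5, 4, 4) -> finishes; pool += (0, 2, 0, 3) = (5, 7, 4, 7)
  task-3 needs (4, 1, 0, 4) <= (5, 7, 4, 7) -> finishes; pool += (1, 0, 0, 3) = (6, 7, 4, 10)
  task-2 needs (2, 4, 2, 2) <= (6, 7, 4, 10) -> finishes; pool += (2, 0, 0, 0) = (8, 7, 4, 10)
  task-7 needs (3, 6, 2, 4) <= (8, 7, 4, 10) -> finishes; pool += (0, 0, 1, 0) = (8, 7, 5, 10)
  task-5 needs (3, 5, 3, 0) <= (8, 7, 5, 10) -> finishes; pool += (0, 1, 1, 0) = (8, 8, 6, 10)


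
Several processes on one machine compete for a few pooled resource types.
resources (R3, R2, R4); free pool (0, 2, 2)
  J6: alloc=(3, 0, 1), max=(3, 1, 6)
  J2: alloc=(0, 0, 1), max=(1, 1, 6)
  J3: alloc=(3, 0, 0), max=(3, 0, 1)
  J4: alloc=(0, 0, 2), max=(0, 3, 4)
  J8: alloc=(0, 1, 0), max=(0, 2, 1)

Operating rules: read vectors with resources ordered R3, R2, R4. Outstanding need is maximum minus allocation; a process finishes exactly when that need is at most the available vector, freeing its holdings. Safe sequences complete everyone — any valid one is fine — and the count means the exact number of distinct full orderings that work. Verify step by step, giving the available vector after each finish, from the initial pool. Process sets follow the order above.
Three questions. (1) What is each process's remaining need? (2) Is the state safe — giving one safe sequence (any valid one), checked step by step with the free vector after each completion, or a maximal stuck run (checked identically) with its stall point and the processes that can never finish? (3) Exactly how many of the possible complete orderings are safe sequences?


(1) Outstanding need per process (order R3, R2, R4):
  J6: (0, 1, 5)
  J2: (1, 1, 5)
  J3: (0, 0, 1)
  J4: (0, 3, 2)
  J8: (0, 1, 1)
(2) UNSAFE — no complete ordering exists.
Key observation: the wall is R4: completing J8, J3, J4 brings the pool only to (3, 3, 4), and all the rest need more.
A maximal execution: J8, J3, J4 — then nothing else fits. Verifying each step:
  pool = (0, 2, 2)
  J8 needs (0, 1, 1) <= (0, 2, 2) -> finishes; pool += (0, 1, 0) = (0, 3, 2)
  J3 needs (0, 0, 1) <= (0, 3, 2) -> finishes; pool += (3, 0, 0) = (3, 3, 2)
  J4 needs (0, 3, 2) <= (3, 3, 2) -> finishes; pool += (0, 0, 2) = (3, 3, 4)
  J6 cannot run: need (0, 1, 5) vs free (3, 3, 4) (insufficient R4)
  J2 cannot run: need (1, 1, 5) vs free (3, 3, 4) (insufficient R4)
Permanently blocked: J6 and J2.
(3) Exactly 0 of the possible complete orderings are safe sequences.


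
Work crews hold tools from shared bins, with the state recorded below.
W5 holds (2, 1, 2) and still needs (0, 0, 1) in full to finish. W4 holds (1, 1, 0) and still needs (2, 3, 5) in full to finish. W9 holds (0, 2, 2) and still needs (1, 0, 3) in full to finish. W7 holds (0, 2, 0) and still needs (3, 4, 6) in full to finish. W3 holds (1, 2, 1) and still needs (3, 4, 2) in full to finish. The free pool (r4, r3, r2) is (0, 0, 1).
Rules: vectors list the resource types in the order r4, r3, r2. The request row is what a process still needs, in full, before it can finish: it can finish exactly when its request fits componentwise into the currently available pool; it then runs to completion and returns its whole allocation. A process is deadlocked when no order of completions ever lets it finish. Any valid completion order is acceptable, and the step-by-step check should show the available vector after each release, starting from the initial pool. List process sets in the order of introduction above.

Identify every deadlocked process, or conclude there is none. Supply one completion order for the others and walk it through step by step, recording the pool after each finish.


Nothing here is deadlocked.
Key observation: the pool covers W5 at once, and every later process fits after earlier releases.
A valid finishing order for the others: W5, W9, W4, W3, W7. Verifying each step:
  pool = (0, 0, 1)
  W5 needs (0, 0, 1) <= (0, 0, 1) -> finishes; pool += (2, 1, 2) = (2, 1, 3)
  W9 needs (1, 0, 3) <= (2, 1, 3) -> finishes; pool += (0, 2, 2) = (2, 3, 5)
  W4 needs (2, 3, 5) <= (2, 3, 5) -> finishes; pool += (1, 1, 0) = (3, 4, 5)
  W3 needs (3, 4, 2) <= (3, 4, 5) -> finishes; pool += (1, 2, 1) = (4, 6, 6)
  W7 needs (3, 4, 6) <= (4, 6, 6) -> finishes; pool += (0, 2, 0) = (4, 8, 6)


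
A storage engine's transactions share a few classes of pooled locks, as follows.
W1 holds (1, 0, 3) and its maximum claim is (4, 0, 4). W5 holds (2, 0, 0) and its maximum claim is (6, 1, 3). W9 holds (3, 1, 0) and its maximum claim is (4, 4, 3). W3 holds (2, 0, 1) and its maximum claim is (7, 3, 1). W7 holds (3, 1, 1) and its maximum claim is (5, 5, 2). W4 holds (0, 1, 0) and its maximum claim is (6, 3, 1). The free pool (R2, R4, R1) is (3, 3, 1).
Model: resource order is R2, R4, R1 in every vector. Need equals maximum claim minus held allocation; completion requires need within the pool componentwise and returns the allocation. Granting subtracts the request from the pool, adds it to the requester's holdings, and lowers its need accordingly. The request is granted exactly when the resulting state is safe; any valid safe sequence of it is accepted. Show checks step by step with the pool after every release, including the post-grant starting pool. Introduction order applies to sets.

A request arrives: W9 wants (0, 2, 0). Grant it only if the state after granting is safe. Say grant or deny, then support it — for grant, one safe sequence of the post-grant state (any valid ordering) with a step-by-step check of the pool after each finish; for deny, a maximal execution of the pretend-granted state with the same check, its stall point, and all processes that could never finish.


GRANT. The post-grant state is safe; one safe sequence: W1, W9, W3, W4, W7, W5.
Key observation: post-grant, (3, 1, 1) remains, and an order beginning with W1 completes everyone.
Step-by-step check of the post-grant state:
  pool = (3, 1, 1)
  run W1 (needs (3, 0, 1), free (3, 1, 1)); after release of (1, 0, 3) the pool is (4, 1, 4)
  run W9 (needs (1, 1, 3), free (4, 1, 4)); after release of (3, 3, 0) the pool is (7, 4, 4)
  run W3 (needs (5, 3, 0), free (7, 4, 4)); after release of (2, 0, 1) the pool is (9, 4, 5)
  run W4 (needs (6, 2, 1), free (9, 4, 5)); after release of (0, 1, 0) the pool is (9, 5, 5)
  run W7 (needs (2, 4, 1), free (9, 5, 5)); after release of (3, 1, 1) the pool is (12, 6, 6)
  run W5 (needs (4, 1, 3), free (12, 6, 6)); after release of (2, 0, 0) the pool is (14, 6, 6)


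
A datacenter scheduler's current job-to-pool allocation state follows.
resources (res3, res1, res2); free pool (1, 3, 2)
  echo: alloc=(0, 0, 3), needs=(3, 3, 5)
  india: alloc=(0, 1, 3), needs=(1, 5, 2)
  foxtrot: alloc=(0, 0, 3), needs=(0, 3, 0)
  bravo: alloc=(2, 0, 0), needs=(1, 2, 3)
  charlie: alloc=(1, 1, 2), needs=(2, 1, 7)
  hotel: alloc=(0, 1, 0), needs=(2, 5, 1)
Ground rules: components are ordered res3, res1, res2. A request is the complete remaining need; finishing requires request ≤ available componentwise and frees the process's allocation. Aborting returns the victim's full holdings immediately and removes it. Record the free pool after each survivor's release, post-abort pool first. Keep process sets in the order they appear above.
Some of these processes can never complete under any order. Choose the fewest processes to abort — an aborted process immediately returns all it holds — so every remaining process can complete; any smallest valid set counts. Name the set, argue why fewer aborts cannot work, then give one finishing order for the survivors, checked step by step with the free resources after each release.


The answer: abort india.
Key observation: before aborting india, hotel was permanently blocked — no order could ever run it; afterwards it completes at step 5.
Minimality: the empty abort set fails — the state is deadlocked as it stands.
The survivors complete as bravo, foxtrot, echo, charlie, hotel. Verifying each step (starting from the post-abort pool):
  pool = (1, 4, 5)
  bravo: need (1, 2, 3) fits (1, 4, 5); releases (2, 0, 0), pool now (3, 4, 5)
  foxtrot: need (0, 3, 0) fits (3, 4, 5); releases (0, 0, 3), pool now (3, 4, 8)
  echo: need (3, 3, 5) fits (3, 4, 8); releases (0, 0, 3), pool now (3, 4, 11)
  charlie: need (2, 1, 7) fits (3, 4, 11); releases (1, 1, 2), pool now (4, 5, 13)
  hotel: need (2, 5, 1) fits (4, 5, 13); releases (0, 1, 0), pool now (4, 6, 13)


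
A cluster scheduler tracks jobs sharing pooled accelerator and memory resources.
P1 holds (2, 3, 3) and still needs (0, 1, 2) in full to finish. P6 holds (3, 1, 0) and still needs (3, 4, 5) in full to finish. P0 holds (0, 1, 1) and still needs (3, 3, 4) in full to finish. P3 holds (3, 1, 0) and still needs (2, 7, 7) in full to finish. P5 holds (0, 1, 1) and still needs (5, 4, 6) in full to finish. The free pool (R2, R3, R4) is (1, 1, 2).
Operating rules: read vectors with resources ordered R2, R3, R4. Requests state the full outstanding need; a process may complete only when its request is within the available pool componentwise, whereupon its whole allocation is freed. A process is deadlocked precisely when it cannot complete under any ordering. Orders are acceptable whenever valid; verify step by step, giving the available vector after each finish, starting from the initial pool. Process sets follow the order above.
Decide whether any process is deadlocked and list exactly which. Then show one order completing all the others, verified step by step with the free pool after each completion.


The deadlocked set is empty.
Key observation: beginning at P1, releases accumulate fast enough that every process eventually fits.
A valid finishing order for the others: P1, P0, P6, P5, P3. Verifying each step:
  pool = (1, 1, 2)
  run P1 (needs (0, 1, 2), free (1, 1, 2)); after release of (2, 3, 3) the pool is (3, 4, 5)
  run P0 (needs (3, 3, 4), free (3, 4, 5)); after release of (0, 1, 1) the pool is (3, 5, 6)
  run P6 (needs (3, 4, 5), free (3, 5, 6)); after release of (3, 1, 0) the pool is (6, 6, 6)
  run P5 (needs (5, 4, 6), free (6, 6, 6)); after release of (0, 1, 1) the pool is (6, 7, 7)
  run P3 (needs (2, 7, 7), free (6, 7, 7)); after release of (3, 1, 0) the pool is (9, 8, 7)


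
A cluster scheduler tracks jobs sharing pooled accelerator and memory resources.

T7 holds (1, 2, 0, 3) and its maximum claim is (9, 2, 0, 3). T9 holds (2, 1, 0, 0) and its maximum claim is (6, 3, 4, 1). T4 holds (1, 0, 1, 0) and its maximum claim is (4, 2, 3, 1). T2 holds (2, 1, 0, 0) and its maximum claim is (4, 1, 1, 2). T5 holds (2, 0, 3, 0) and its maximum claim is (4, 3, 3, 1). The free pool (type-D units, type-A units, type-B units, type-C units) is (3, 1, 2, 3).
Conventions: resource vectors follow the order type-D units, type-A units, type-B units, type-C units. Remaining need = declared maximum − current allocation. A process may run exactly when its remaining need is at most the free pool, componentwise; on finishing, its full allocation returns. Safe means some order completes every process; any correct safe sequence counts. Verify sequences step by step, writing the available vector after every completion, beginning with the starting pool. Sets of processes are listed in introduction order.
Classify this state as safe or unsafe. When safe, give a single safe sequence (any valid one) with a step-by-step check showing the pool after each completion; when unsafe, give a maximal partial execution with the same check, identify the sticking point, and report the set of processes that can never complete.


The state is UNSAFE.
Key observation: after T2, T4 the pool peaks at (6, 2, 3, 3), and each blocked process is short somewhere: T7 on type-D units; T9 on type-B units; T5 on type-A units.
The run T2, T4 cannot be extended any further. Verifying each step:
  pool = (3, 1, 2, 3)
  T2 needs (2, 0, 1, 2) <= (3, 1, 2, 3) -> finishes; pool += (2, 1, 0, 0) = (5, 2, 2, 3)
  T4 needs (3, 2, 2, 1) <= (5, 2, 2, 3) -> finishes; pool += (1, 0, 1, 0) = (6, 2, 3, 3)
  blocked: T7 wants (8, 0, 0, 0), pool (6, 2, 3, 3) — not enough type-D units
  blocked: T9 wants (4, 2, 4, 1), pool (6, 2, 3, 3) — not enough type-B units
  blocked: T5 wants (2, 3, 0, 1), pool (6, 2, 3, 3) — not enough type-A units
Processes that can never finish: T7, T9 and T5.


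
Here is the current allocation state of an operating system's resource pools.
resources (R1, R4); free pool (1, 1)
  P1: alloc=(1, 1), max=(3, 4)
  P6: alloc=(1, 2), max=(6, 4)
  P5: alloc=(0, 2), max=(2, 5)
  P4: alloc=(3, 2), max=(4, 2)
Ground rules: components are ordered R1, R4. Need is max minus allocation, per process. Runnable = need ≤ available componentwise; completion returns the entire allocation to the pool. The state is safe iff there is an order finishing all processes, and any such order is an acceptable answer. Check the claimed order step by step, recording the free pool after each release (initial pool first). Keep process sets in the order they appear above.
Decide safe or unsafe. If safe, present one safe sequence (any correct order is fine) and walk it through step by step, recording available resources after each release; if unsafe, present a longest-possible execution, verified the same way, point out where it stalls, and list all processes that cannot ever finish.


SAFE, for example via the order P4, P1, P6, P5.
Key observation: the first exact fit in this order is P4 — it needs (1, 0) with (1, 1) free, meeting a requested resource to the last unit.
Step-by-step check:
  pool = (1, 1)
  run P4 (needs (1, 0), free (1, 1)); after release of (3, 2) the pool is (4, 3)
  run P1 (needs (2, 3), free (4, 3)); after release of (1, 1) the pool is (5, 4)
  run P6 (needs (5, 2), free (5, 4)); after release of (1, 2) the pool is (6, 6)
  run P5 (needs (2, 3), free (6, 6)); after release of (0, 2) the pool is (6, 8)


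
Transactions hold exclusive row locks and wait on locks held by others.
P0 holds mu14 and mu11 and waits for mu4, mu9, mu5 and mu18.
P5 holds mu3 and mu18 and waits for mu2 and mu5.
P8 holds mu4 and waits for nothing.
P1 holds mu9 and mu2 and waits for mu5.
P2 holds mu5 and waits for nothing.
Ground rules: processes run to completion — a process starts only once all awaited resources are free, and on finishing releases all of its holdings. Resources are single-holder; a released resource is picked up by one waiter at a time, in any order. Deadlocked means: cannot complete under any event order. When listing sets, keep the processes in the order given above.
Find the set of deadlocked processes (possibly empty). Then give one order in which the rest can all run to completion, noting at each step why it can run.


Nothing here is deadlocked.
Key observation: the wait relation is loop-free; peeling off processes with no waits unwinds the whole state.
A valid finishing order for the others: P2, P8, P1, P5, P0.
Check, step by step:
  P2 waits on nothing -> runs at once and releases mu5
  P8 waits on nothing -> runs at once and releases mu4
  P1 waits on mu5 — all released -> runs and releases mu9 and mu2
  P5 waits on mu2 and mu5 — all released -> runs and releases mu3 and mu18
  P0 waits on mu4, mu9, mu5 and mu18 — all released -> runs and releases mu14 and mu11


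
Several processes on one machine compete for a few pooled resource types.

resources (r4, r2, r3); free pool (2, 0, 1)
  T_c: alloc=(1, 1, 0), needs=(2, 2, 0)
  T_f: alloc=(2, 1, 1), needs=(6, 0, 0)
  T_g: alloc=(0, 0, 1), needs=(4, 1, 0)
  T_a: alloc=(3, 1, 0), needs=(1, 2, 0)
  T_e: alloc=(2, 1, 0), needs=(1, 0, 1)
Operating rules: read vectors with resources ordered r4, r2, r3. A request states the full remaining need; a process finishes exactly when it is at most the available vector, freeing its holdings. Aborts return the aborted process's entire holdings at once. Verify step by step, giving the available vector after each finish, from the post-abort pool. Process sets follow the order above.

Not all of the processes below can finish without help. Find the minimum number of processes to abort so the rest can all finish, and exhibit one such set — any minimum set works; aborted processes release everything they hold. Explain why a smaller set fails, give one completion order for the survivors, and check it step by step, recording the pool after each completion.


Minimum abort set: T_f.
Key observation: no ordering could ever have run T_c before the abort of T_f; with (2, 1, 1) back in the pool it fits at step 2.
No smaller set exists: with zero aborts the deadlock remains.
The survivors complete as T_e, T_c, T_a, T_g. Verifying each step (starting from the post-abort pool):
  pool = (4, 1, 2)
  T_e: need (1, 0, 1) fits (4, 1, 2); releases (2, 1, 0), pool now (6, 2, 2)
  T_c: need (2, 2, 0) fits (6, 2, 2); releases (1, 1, 0), pool now (7, 3, 2)
  T_a: need (1, 2, 0) fits (7, 3, 2); releases (3, 1, 0), pool now (10, 4, 2)
  T_g: need (4, 1, 0) fits (10, 4, 2); releases (0, 0, 1), pool now (10, 4, 3)


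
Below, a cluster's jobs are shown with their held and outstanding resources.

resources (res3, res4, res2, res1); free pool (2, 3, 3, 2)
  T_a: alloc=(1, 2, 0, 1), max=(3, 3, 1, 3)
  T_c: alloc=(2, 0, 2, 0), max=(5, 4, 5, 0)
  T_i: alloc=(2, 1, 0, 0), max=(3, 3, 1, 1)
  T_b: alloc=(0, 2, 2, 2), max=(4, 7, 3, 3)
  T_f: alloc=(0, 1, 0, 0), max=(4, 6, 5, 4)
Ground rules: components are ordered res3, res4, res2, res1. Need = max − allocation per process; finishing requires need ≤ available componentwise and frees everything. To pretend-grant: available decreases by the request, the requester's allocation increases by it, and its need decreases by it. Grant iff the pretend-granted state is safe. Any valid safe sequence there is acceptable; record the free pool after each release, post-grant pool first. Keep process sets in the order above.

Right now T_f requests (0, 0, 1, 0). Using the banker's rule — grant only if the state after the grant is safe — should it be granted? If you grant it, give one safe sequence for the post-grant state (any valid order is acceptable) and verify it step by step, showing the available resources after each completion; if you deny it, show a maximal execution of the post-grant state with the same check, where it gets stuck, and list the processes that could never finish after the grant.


GRANT. The post-grant state is safe; one safe sequence: T_i, T_a, T_b, T_f, T_c.
Key observation: the transfer keeps a workable pool ((2, 3, 2, 2)); T_i starts the safe sequence.
Verifying the post-grant state step by step:
  pool = (2, 3, 2, 2)
  run T_i (needs (1, 2, 1, 1), free (2, 3, 2, 2)); after release of (2, 1, 0, 0) the pool is (4, 4, 2, 2)
  run T_a (needs (2, 1, 1, 2), free (4, 4, 2, 2)); after release of (1, 2, 0, 1) the pool is (5, 6, 2, 3)
  run T_b (needs (4, 5, 1, 1), free (5, 6, 2, 3)); after release of (0, 2, 2, 2) the pool is (5, 8, 4, 5)
  run T_f (needs (4, 5, 4, 4), free (5, 8, 4, 5)); after release of (0, 1, 1, 0) the pool is (5, 9, 5, 5)
  run T_c (needs (3, 4, 3, 0), free (5, 9, 5, 5)); after release of (2, 0, 2, 0) the pool is (7, 9, 7, 5)


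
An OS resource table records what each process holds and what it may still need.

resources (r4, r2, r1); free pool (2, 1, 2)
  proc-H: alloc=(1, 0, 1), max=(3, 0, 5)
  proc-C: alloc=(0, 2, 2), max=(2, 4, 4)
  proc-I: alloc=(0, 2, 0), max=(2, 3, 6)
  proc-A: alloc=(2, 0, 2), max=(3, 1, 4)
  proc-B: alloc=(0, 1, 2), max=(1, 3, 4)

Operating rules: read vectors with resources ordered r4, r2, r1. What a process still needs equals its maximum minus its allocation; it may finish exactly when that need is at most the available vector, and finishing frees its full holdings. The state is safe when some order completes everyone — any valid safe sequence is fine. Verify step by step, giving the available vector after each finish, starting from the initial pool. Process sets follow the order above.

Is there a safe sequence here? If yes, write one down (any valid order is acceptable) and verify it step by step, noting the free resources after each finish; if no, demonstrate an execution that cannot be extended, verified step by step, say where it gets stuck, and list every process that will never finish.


The state is UNSAFE.
Key observation: after proc-A, proc-H the pool peaks at (5, 1, 5), and each blocked process is short somewhere: proc-C on r2; proc-I on r1; proc-B on r2.
A maximal execution: proc-A, proc-H — then nothing else fits. Walking it through:
  pool = (2, 1, 2)
  proc-A: need (1, 1, 2) fits (2, 1, 2); releases (2, 0, 2), pool now (4, 1, 4)
  proc-H: need (2, 0, 4) fits (4, 1, 4); releases (1, 0, 1), pool now (5, 1, 5)
  proc-C cannot run: need (2, 2, 2) vs free (5, 1, 5) (insufficient r2)
  proc-I cannot run: need (2, 1, 6) vs free (5, 1, 5) (insufficient r1)
  proc-B cannot run: need (1, 2, 2) vs free (5, 1, 5) (insufficient r2)
Processes that can never finish: proc-C, proc-I and proc-B.


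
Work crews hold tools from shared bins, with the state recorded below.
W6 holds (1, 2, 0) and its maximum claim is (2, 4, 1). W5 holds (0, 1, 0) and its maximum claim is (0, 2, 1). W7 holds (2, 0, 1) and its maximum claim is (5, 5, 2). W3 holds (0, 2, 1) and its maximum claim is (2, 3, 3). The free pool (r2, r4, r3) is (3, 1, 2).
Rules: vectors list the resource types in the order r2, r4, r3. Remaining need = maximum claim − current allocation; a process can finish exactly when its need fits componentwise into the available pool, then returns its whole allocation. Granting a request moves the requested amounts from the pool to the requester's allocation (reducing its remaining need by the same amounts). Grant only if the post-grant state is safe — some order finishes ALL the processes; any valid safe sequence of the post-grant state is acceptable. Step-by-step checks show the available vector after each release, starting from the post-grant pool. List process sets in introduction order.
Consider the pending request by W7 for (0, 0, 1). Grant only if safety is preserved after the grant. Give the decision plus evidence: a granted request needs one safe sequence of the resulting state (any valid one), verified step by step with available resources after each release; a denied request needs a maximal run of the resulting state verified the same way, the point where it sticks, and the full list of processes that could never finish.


DENY: after the grant no complete ordering would exist.
Key observation: after W5, W6 the pool peaks at (4, 4, 1), and each blocked process is short somewhere: W7 on r4; W3 on r3.
Pretend the grant happened; the run W5, W6 goes as far as possible. Verifying each step:
  pool = (3, 1, 1)
  run W5 (needs (0, 1, 1), free (3, 1, 1)); after release of (0, 1, 0) the pool is (3, 2, 1)
  run W6 (needs (1, 2, 1), free (3, 2, 1)); after release of (1, 2, 0) the pool is (4, 4, 1)
  blocked: W7 wants (3, 5, 0), pool (4, 4, 1) — not enough r4
  blocked: W3 wants (2, 1, 2), pool (4, 4, 1) — not enough r3
Had the request been granted, W7 and W3 could never finish.


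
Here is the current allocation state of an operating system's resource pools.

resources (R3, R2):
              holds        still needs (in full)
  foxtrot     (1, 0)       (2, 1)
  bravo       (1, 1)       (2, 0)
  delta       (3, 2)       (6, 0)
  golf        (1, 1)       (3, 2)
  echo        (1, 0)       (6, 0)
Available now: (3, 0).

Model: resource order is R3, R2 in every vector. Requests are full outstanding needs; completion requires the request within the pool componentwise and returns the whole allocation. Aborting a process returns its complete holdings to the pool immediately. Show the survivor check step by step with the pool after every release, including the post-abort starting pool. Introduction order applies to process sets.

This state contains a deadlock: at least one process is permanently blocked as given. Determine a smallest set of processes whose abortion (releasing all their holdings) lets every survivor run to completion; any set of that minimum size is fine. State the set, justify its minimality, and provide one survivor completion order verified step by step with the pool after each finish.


The answer: abort delta.
Key observation: no ordering could ever have run golf before the abort of delta; with (3, 2) back in the pool it fits at step 3.
Why nothing smaller works: aborting no one leaves the state deadlocked as given.
Survivors finish in the order: bravo, foxtrot, golf, echo. Check, step by step (pool after the aborts first):
  pool = (6, 2)
  run bravo (needs (2, 0), free (6, 2)); after release of (1, 1) the pool is (7, 3)
  run foxtrot (needs (2, 1), free (7, 3)); after release of (1, 0) the pool is (8, 3)
  run golf (needs (3, 2), free (8, 3)); after release of (1, 1) the pool is (9, 4)
  run echo (needs (6, 0), free (9, 4)); after release of (1, 0) the pool is (10, 4)


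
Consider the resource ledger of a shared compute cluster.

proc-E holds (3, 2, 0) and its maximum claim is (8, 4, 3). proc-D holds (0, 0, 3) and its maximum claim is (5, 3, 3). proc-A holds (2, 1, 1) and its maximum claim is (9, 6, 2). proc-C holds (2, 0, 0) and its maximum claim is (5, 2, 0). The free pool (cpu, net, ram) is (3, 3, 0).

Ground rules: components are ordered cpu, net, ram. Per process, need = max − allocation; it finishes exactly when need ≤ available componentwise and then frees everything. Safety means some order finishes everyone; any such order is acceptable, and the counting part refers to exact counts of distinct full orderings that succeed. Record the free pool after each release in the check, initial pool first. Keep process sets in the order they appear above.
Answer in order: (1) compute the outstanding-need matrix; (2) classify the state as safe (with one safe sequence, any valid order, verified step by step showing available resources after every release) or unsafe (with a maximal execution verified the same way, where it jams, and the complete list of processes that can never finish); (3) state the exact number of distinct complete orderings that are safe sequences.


(1) Remaining need (order cpu, net, ram):
  proc-E: (5, 2, 3)
  proc-D: (5, 3, 0)
  proc-A: (7, 5, 1)
  proc-C: (3, 2, 0)
(2) SAFE. One safe sequence: proc-C, proc-D, proc-E, proc-A.
Key observation: proc-C marks the first exact bind of the order: its need (3, 2, 0) fits the free (3, 3, 0) with zero slack on a requested resource.
Walking it through:
  pool = (3, 3, 0)
  run proc-C (needs (3, 2, 0), free (3, 3, 0)); after release of (2, 0, 0) the pool is (5, 3, 0)
  run proc-D (needs (5, 3, 0), free (5, 3, 0)); after release of (0, 0, 3) the pool is (5, 3, 3)
  run proc-E (needs (5, 2, 3), free (5, 3, 3)); after release of (3, 2, 0) the pool is (8, 5, 3)
  run proc-A (needs (7, 5, 1), free (8, 5, 3)); after release of (2, 1, 1) the pool is (10, 6, 4)
(3) Precisely 1 of the possible complete orderings is a safe sequence.


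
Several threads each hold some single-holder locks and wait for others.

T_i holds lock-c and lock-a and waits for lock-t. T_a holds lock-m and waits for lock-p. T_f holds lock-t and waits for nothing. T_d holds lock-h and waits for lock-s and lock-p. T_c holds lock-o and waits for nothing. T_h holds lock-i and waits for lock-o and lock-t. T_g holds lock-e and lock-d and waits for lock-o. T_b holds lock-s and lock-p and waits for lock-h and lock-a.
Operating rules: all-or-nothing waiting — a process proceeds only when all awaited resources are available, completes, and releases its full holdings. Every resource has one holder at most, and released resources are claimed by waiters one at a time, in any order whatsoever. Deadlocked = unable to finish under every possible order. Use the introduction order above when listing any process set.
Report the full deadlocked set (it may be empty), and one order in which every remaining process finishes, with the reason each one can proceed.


The deadlocked set is T_a, T_d and T_b.
Key observation: the knot is the closed ring of waits T_b -> T_d -> T_b; T_a waits into the deadlock from upstream.
The rest can finish in the order T_f, T_i, T_c, T_h, T_g.
Step-by-step check:
  run T_f (it waits on nothing); releases lock-t
  T_i waits on lock-t — all released -> runs and releases lock-c and lock-a
  run T_c (it waits on nothing); releases lock-o
  T_h waits on lock-o and lock-t — all released -> runs and releases lock-i
  T_g waits on lock-o — all released -> runs and releases lock-e and lock-d


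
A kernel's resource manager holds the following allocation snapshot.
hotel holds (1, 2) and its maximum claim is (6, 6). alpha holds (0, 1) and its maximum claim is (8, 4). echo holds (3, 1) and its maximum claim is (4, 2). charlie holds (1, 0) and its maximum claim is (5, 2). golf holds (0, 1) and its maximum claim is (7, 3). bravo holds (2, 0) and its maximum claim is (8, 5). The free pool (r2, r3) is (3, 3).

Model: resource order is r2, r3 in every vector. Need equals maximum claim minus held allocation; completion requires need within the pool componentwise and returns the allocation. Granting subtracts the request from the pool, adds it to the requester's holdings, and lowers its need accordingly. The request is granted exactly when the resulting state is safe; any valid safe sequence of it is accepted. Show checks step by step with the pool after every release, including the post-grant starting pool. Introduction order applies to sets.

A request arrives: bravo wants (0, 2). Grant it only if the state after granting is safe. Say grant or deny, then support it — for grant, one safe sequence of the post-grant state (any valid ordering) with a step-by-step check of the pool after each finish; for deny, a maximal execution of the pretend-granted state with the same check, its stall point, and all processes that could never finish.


GRANT: granting preserves safety; a valid post-grant sequence is echo, charlie, golf, bravo, hotel, alpha.
Key observation: the grant leaves (3, 1) free — enough for echo, whose release restarts the cascade.
Step-by-step check of the post-grant state:
  pool = (3, 1)
  echo needs (1, 1) <= (3, 1) -> finishes; pool += (3, 1) = (6, 2)
  charlie needs (4, 2) <= (6, 2) -> finishes; pool += (1, 0) = (7, 2)
  golf needs (7, 2) <= (7, 2) -> finishes; pool += (0, 1) = (7, 3)
  bravo needs (6, 3) <= (7, 3) -> finishes; pool += (2, 2) = (9, 5)
  hotel needs (5, 4) <= (9, 5) -> finishes; pool += (1, 2) = (10, 7)
  alpha needs (8, 3) <= (10, 7) -> finishes; pool += (0, 1) = (10, 8)


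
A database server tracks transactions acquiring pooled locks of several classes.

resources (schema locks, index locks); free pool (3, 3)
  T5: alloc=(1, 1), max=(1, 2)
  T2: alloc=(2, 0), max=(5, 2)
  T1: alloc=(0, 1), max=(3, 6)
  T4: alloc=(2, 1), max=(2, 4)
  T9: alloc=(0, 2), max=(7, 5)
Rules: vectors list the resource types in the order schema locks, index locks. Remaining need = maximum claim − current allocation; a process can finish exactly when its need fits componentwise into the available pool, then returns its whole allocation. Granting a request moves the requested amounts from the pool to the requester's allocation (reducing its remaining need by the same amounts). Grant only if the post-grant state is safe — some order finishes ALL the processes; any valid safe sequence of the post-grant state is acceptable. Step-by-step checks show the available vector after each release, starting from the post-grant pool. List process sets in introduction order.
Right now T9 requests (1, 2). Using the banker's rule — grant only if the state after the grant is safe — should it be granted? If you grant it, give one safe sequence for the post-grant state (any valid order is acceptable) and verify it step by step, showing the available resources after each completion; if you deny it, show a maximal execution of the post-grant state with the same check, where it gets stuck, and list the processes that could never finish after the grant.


DENY: after the grant no complete ordering would exist.
Key observation: after T5, T2 the pool peaks at (5, 2), and each blocked process is short somewhere: T1 on index locks; T4 on index locks; T9 on schema locks.
Pretend the grant happened; the run T5, T2 goes as far as possible. Check, step by step:
  pool = (2, 1)
  T5 needs (0, 1) <= (2, 1) -> finishes; pool += (1, 1) = (3, 2)
  T2 needs (3, 2) <= (3, 2) -> finishes; pool += (2, 0) = (5, 2)
  blocked: T1 wants (3, 5), pool (5, 2) — not enough index locks
  blocked: T4 wants (0, 3), pool (5, 2) — not enough index locks
  blocked: T9 wants (6, 1), pool (5, 2) — not enough schema locks
Post-grant, the permanently blocked set is T1, T4 and T9.


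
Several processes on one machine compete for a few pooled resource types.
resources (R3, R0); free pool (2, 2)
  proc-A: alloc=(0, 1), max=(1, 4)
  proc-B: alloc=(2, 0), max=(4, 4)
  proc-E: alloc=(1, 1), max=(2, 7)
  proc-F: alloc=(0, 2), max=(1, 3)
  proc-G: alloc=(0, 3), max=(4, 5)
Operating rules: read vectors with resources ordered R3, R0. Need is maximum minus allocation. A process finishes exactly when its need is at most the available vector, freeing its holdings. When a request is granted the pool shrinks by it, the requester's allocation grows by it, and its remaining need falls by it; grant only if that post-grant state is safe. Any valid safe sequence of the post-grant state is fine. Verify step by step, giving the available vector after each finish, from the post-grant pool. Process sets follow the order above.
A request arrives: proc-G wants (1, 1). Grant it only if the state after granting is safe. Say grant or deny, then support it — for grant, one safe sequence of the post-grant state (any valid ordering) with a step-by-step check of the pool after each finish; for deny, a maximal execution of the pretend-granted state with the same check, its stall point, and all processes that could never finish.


DENY. Granting would leave the state unsafe.
Key observation: after proc-F, proc-A the pool peaks at (1, 4), and each blocked process is short somewhere: proc-B on R3; proc-E on R0; proc-G on R3.
Pretend the grant happened; the run proc-F, proc-A goes as far as possible. Walking it through:
  pool = (1, 1)
  run proc-F (needs (1, 1), free (1, 1)); after release of (0, 2) the pool is (1, 3)
  run proc-A (needs (1, 3), free (1, 3)); after release of (0, 1) the pool is (1, 4)
  proc-B still needs (2, 4) but only (1, 4) is free — short on R3
  proc-E still needs (1, 6) but only (1, 4) is free — short on R0
  proc-G still needs (3, 1) but only (1, 4) is free — short on R3
Had the request been granted, proc-B, proc-E and proc-G could never finish.
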